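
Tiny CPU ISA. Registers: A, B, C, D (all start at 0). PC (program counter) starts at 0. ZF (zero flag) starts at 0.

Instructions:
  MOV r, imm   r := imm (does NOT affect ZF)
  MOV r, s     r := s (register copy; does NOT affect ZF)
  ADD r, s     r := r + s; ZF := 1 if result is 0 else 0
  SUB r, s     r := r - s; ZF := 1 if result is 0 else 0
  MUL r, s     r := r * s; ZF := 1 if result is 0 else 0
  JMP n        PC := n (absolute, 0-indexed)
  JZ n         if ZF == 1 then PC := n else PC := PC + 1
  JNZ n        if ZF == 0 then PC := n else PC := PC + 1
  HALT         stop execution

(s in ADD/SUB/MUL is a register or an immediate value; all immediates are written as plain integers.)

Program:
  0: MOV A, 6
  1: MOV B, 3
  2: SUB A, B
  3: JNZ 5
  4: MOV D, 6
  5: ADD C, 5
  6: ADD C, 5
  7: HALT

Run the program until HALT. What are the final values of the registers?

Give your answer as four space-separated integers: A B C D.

Step 1: PC=0 exec 'MOV A, 6'. After: A=6 B=0 C=0 D=0 ZF=0 PC=1
Step 2: PC=1 exec 'MOV B, 3'. After: A=6 B=3 C=0 D=0 ZF=0 PC=2
Step 3: PC=2 exec 'SUB A, B'. After: A=3 B=3 C=0 D=0 ZF=0 PC=3
Step 4: PC=3 exec 'JNZ 5'. After: A=3 B=3 C=0 D=0 ZF=0 PC=5
Step 5: PC=5 exec 'ADD C, 5'. After: A=3 B=3 C=5 D=0 ZF=0 PC=6
Step 6: PC=6 exec 'ADD C, 5'. After: A=3 B=3 C=10 D=0 ZF=0 PC=7
Step 7: PC=7 exec 'HALT'. After: A=3 B=3 C=10 D=0 ZF=0 PC=7 HALTED

Answer: 3 3 10 0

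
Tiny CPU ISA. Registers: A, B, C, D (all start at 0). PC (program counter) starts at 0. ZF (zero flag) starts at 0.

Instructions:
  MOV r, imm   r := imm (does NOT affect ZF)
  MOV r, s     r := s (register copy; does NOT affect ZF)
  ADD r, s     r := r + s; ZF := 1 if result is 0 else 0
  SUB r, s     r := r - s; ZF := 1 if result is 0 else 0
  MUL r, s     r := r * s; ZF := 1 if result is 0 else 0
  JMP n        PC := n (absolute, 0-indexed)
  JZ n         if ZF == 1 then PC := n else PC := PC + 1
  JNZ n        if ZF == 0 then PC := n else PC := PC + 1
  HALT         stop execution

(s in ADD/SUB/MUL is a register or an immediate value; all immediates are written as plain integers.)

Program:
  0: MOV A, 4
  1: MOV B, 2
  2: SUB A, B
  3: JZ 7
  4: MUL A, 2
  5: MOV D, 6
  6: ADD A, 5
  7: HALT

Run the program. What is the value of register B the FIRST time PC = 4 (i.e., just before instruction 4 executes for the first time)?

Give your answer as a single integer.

Step 1: PC=0 exec 'MOV A, 4'. After: A=4 B=0 C=0 D=0 ZF=0 PC=1
Step 2: PC=1 exec 'MOV B, 2'. After: A=4 B=2 C=0 D=0 ZF=0 PC=2
Step 3: PC=2 exec 'SUB A, B'. After: A=2 B=2 C=0 D=0 ZF=0 PC=3
Step 4: PC=3 exec 'JZ 7'. After: A=2 B=2 C=0 D=0 ZF=0 PC=4
First time PC=4: B=2

2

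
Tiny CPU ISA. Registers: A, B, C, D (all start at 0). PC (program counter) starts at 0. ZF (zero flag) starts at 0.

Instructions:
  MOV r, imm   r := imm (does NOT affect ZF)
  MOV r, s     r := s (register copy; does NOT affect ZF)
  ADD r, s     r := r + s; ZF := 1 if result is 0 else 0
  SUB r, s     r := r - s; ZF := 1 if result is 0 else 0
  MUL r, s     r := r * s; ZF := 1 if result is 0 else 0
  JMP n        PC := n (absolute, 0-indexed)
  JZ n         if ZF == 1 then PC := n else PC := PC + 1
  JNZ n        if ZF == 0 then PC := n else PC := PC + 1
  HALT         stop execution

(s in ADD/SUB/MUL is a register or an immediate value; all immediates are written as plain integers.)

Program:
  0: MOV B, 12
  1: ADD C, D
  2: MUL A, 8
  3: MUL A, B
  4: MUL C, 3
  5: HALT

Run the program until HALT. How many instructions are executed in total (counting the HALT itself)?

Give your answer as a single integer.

Step 1: PC=0 exec 'MOV B, 12'. After: A=0 B=12 C=0 D=0 ZF=0 PC=1
Step 2: PC=1 exec 'ADD C, D'. After: A=0 B=12 C=0 D=0 ZF=1 PC=2
Step 3: PC=2 exec 'MUL A, 8'. After: A=0 B=12 C=0 D=0 ZF=1 PC=3
Step 4: PC=3 exec 'MUL A, B'. After: A=0 B=12 C=0 D=0 ZF=1 PC=4
Step 5: PC=4 exec 'MUL C, 3'. After: A=0 B=12 C=0 D=0 ZF=1 PC=5
Step 6: PC=5 exec 'HALT'. After: A=0 B=12 C=0 D=0 ZF=1 PC=5 HALTED
Total instructions executed: 6

Answer: 6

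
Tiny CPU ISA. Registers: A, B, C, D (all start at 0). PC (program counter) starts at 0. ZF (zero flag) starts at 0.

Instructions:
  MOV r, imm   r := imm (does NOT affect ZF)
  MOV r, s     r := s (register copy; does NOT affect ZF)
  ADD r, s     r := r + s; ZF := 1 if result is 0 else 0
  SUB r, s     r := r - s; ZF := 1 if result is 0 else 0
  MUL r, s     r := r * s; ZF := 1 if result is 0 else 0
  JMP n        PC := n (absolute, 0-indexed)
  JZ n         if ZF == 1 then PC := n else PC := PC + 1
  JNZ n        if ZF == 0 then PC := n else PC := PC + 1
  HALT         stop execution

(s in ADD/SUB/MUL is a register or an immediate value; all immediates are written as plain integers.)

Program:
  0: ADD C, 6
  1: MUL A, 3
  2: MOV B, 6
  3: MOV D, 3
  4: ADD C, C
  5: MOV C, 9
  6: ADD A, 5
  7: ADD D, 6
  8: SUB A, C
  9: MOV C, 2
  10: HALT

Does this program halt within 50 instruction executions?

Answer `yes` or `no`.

Answer: yes

Derivation:
Step 1: PC=0 exec 'ADD C, 6'. After: A=0 B=0 C=6 D=0 ZF=0 PC=1
Step 2: PC=1 exec 'MUL A, 3'. After: A=0 B=0 C=6 D=0 ZF=1 PC=2
Step 3: PC=2 exec 'MOV B, 6'. After: A=0 B=6 C=6 D=0 ZF=1 PC=3
Step 4: PC=3 exec 'MOV D, 3'. After: A=0 B=6 C=6 D=3 ZF=1 PC=4
Step 5: PC=4 exec 'ADD C, C'. After: A=0 B=6 C=12 D=3 ZF=0 PC=5
Step 6: PC=5 exec 'MOV C, 9'. After: A=0 B=6 C=9 D=3 ZF=0 PC=6
Step 7: PC=6 exec 'ADD A, 5'. After: A=5 B=6 C=9 D=3 ZF=0 PC=7
Step 8: PC=7 exec 'ADD D, 6'. After: A=5 B=6 C=9 D=9 ZF=0 PC=8
Step 9: PC=8 exec 'SUB A, C'. After: A=-4 B=6 C=9 D=9 ZF=0 PC=9
Step 10: PC=9 exec 'MOV C, 2'. After: A=-4 B=6 C=2 D=9 ZF=0 PC=10
Step 11: PC=10 exec 'HALT'. After: A=-4 B=6 C=2 D=9 ZF=0 PC=10 HALTED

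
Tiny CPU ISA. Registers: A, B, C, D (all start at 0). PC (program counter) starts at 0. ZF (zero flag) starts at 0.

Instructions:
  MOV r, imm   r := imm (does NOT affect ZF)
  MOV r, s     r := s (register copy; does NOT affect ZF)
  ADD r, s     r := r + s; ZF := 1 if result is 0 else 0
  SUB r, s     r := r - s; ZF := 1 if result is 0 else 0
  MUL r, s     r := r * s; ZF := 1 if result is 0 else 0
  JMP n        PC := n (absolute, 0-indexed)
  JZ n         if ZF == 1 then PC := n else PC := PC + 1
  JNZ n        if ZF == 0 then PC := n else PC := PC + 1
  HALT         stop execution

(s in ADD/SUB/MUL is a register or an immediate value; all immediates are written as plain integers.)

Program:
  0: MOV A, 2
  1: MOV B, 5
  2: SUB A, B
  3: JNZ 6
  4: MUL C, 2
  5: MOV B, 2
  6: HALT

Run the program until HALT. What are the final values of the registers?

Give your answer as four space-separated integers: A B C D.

Answer: -3 5 0 0

Derivation:
Step 1: PC=0 exec 'MOV A, 2'. After: A=2 B=0 C=0 D=0 ZF=0 PC=1
Step 2: PC=1 exec 'MOV B, 5'. After: A=2 B=5 C=0 D=0 ZF=0 PC=2
Step 3: PC=2 exec 'SUB A, B'. After: A=-3 B=5 C=0 D=0 ZF=0 PC=3
Step 4: PC=3 exec 'JNZ 6'. After: A=-3 B=5 C=0 D=0 ZF=0 PC=6
Step 5: PC=6 exec 'HALT'. After: A=-3 B=5 C=0 D=0 ZF=0 PC=6 HALTED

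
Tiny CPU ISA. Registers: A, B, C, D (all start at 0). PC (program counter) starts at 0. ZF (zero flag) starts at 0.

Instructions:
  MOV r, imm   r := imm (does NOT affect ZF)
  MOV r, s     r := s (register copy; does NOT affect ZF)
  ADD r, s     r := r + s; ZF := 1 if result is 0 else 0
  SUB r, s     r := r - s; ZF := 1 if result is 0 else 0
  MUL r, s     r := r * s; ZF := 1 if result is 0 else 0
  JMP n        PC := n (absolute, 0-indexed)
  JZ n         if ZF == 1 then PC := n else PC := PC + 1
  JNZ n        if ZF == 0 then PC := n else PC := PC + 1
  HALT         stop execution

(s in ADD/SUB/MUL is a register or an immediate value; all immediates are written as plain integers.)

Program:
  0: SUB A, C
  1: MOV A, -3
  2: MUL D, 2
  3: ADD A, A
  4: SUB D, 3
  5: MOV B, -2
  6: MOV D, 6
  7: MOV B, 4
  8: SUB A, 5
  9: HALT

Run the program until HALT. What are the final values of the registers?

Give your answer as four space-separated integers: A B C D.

Answer: -11 4 0 6

Derivation:
Step 1: PC=0 exec 'SUB A, C'. After: A=0 B=0 C=0 D=0 ZF=1 PC=1
Step 2: PC=1 exec 'MOV A, -3'. After: A=-3 B=0 C=0 D=0 ZF=1 PC=2
Step 3: PC=2 exec 'MUL D, 2'. After: A=-3 B=0 C=0 D=0 ZF=1 PC=3
Step 4: PC=3 exec 'ADD A, A'. After: A=-6 B=0 C=0 D=0 ZF=0 PC=4
Step 5: PC=4 exec 'SUB D, 3'. After: A=-6 B=0 C=0 D=-3 ZF=0 PC=5
Step 6: PC=5 exec 'MOV B, -2'. After: A=-6 B=-2 C=0 D=-3 ZF=0 PC=6
Step 7: PC=6 exec 'MOV D, 6'. After: A=-6 B=-2 C=0 D=6 ZF=0 PC=7
Step 8: PC=7 exec 'MOV B, 4'. After: A=-6 B=4 C=0 D=6 ZF=0 PC=8
Step 9: PC=8 exec 'SUB A, 5'. After: A=-11 B=4 C=0 D=6 ZF=0 PC=9
Step 10: PC=9 exec 'HALT'. After: A=-11 B=4 C=0 D=6 ZF=0 PC=9 HALTED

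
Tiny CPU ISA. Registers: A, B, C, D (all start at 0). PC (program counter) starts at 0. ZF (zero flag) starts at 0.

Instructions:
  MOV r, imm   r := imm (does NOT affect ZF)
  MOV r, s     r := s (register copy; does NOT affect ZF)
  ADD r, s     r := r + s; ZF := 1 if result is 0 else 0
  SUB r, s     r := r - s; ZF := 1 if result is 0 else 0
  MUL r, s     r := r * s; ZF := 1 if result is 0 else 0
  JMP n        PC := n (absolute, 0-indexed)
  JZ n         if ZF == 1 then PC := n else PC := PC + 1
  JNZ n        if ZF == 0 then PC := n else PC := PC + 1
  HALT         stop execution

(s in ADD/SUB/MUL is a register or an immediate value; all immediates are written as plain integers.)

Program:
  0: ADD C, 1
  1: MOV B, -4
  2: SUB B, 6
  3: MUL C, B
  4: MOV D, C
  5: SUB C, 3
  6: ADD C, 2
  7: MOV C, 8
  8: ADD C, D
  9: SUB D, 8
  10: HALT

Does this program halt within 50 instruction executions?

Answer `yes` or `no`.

Step 1: PC=0 exec 'ADD C, 1'. After: A=0 B=0 C=1 D=0 ZF=0 PC=1
Step 2: PC=1 exec 'MOV B, -4'. After: A=0 B=-4 C=1 D=0 ZF=0 PC=2
Step 3: PC=2 exec 'SUB B, 6'. After: A=0 B=-10 C=1 D=0 ZF=0 PC=3
Step 4: PC=3 exec 'MUL C, B'. After: A=0 B=-10 C=-10 D=0 ZF=0 PC=4
Step 5: PC=4 exec 'MOV D, C'. After: A=0 B=-10 C=-10 D=-10 ZF=0 PC=5
Step 6: PC=5 exec 'SUB C, 3'. After: A=0 B=-10 C=-13 D=-10 ZF=0 PC=6
Step 7: PC=6 exec 'ADD C, 2'. After: A=0 B=-10 C=-11 D=-10 ZF=0 PC=7
Step 8: PC=7 exec 'MOV C, 8'. After: A=0 B=-10 C=8 D=-10 ZF=0 PC=8
Step 9: PC=8 exec 'ADD C, D'. After: A=0 B=-10 C=-2 D=-10 ZF=0 PC=9
Step 10: PC=9 exec 'SUB D, 8'. After: A=0 B=-10 C=-2 D=-18 ZF=0 PC=10
Step 11: PC=10 exec 'HALT'. After: A=0 B=-10 C=-2 D=-18 ZF=0 PC=10 HALTED

Answer: yes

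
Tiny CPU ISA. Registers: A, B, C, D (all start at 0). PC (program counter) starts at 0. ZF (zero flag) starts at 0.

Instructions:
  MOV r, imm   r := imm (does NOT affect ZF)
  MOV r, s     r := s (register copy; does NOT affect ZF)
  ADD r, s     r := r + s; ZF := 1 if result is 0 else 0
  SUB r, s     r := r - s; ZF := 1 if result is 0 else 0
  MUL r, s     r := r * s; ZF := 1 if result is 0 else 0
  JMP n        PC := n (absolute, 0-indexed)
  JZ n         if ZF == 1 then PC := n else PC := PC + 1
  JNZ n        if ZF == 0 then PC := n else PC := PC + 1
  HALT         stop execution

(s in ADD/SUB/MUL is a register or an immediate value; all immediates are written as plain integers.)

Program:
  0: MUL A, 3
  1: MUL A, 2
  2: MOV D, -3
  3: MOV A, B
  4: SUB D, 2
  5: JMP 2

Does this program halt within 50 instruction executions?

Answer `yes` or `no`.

Step 1: PC=0 exec 'MUL A, 3'. After: A=0 B=0 C=0 D=0 ZF=1 PC=1
Step 2: PC=1 exec 'MUL A, 2'. After: A=0 B=0 C=0 D=0 ZF=1 PC=2
Step 3: PC=2 exec 'MOV D, -3'. After: A=0 B=0 C=0 D=-3 ZF=1 PC=3
Step 4: PC=3 exec 'MOV A, B'. After: A=0 B=0 C=0 D=-3 ZF=1 PC=4
Step 5: PC=4 exec 'SUB D, 2'. After: A=0 B=0 C=0 D=-5 ZF=0 PC=5
Step 6: PC=5 exec 'JMP 2'. After: A=0 B=0 C=0 D=-5 ZF=0 PC=2
Step 7: PC=2 exec 'MOV D, -3'. After: A=0 B=0 C=0 D=-3 ZF=0 PC=3
Step 8: PC=3 exec 'MOV A, B'. After: A=0 B=0 C=0 D=-3 ZF=0 PC=4
Step 9: PC=4 exec 'SUB D, 2'. After: A=0 B=0 C=0 D=-5 ZF=0 PC=5
State after step 9 equals state after step 5: the program is in a cycle of length 4 and will never halt.

Answer: no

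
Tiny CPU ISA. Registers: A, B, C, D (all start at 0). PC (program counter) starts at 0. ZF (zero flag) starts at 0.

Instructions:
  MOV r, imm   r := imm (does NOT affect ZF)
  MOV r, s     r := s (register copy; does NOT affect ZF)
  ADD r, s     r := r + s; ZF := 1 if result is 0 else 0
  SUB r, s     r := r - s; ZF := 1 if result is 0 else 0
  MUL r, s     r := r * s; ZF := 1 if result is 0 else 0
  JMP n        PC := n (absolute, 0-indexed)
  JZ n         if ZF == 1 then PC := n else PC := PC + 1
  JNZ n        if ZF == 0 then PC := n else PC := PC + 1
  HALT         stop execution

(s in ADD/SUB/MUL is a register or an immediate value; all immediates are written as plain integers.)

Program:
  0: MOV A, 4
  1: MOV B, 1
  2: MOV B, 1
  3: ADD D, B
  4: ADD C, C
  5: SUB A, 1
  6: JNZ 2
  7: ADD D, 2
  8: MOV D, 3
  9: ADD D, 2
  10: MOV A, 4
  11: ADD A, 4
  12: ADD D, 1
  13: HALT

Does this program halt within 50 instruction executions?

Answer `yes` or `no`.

Step 1: PC=0 exec 'MOV A, 4'. After: A=4 B=0 C=0 D=0 ZF=0 PC=1
Step 2: PC=1 exec 'MOV B, 1'. After: A=4 B=1 C=0 D=0 ZF=0 PC=2
Step 3: PC=2 exec 'MOV B, 1'. After: A=4 B=1 C=0 D=0 ZF=0 PC=3
Step 4: PC=3 exec 'ADD D, B'. After: A=4 B=1 C=0 D=1 ZF=0 PC=4
Step 5: PC=4 exec 'ADD C, C'. After: A=4 B=1 C=0 D=1 ZF=1 PC=5
Step 6: PC=5 exec 'SUB A, 1'. After: A=3 B=1 C=0 D=1 ZF=0 PC=6
Step 7: PC=6 exec 'JNZ 2'. After: A=3 B=1 C=0 D=1 ZF=0 PC=2
Step 8: PC=2 exec 'MOV B, 1'. After: A=3 B=1 C=0 D=1 ZF=0 PC=3
Step 9: PC=3 exec 'ADD D, B'. After: A=3 B=1 C=0 D=2 ZF=0 PC=4
Step 10: PC=4 exec 'ADD C, C'. After: A=3 B=1 C=0 D=2 ZF=1 PC=5
Step 11: PC=5 exec 'SUB A, 1'. After: A=2 B=1 C=0 D=2 ZF=0 PC=6
Step 12: PC=6 exec 'JNZ 2'. After: A=2 B=1 C=0 D=2 ZF=0 PC=2
Step 13: PC=2 exec 'MOV B, 1'. After: A=2 B=1 C=0 D=2 ZF=0 PC=3
Step 14: PC=3 exec 'ADD D, B'. After: A=2 B=1 C=0 D=3 ZF=0 PC=4
Step 15: PC=4 exec 'ADD C, C'. After: A=2 B=1 C=0 D=3 ZF=1 PC=5
Step 16: PC=5 exec 'SUB A, 1'. After: A=1 B=1 C=0 D=3 ZF=0 PC=6
Step 17: PC=6 exec 'JNZ 2'. After: A=1 B=1 C=0 D=3 ZF=0 PC=2
Step 18: PC=2 exec 'MOV B, 1'. After: A=1 B=1 C=0 D=3 ZF=0 PC=3
Step 19: PC=3 exec 'ADD D, B'. After: A=1 B=1 C=0 D=4 ZF=0 PC=4
Step 20: PC=4 exec 'ADD C, C'. After: A=1 B=1 C=0 D=4 ZF=1 PC=5
Step 21: PC=5 exec 'SUB A, 1'. After: A=0 B=1 C=0 D=4 ZF=1 PC=6
Step 22: PC=6 exec 'JNZ 2'. After: A=0 B=1 C=0 D=4 ZF=1 PC=7
Step 23: PC=7 exec 'ADD D, 2'. After: A=0 B=1 C=0 D=6 ZF=0 PC=8
Step 24: PC=8 exec 'MOV D, 3'. After: A=0 B=1 C=0 D=3 ZF=0 PC=9
Step 25: PC=9 exec 'ADD D, 2'. After: A=0 B=1 C=0 D=5 ZF=0 PC=10
Step 26: PC=10 exec 'MOV A, 4'. After: A=4 B=1 C=0 D=5 ZF=0 PC=11
Step 27: PC=11 exec 'ADD A, 4'. After: A=8 B=1 C=0 D=5 ZF=0 PC=12
Step 28: PC=12 exec 'ADD D, 1'. After: A=8 B=1 C=0 D=6 ZF=0 PC=13
Step 29: PC=13 exec 'HALT'. After: A=8 B=1 C=0 D=6 ZF=0 PC=13 HALTED

Answer: yes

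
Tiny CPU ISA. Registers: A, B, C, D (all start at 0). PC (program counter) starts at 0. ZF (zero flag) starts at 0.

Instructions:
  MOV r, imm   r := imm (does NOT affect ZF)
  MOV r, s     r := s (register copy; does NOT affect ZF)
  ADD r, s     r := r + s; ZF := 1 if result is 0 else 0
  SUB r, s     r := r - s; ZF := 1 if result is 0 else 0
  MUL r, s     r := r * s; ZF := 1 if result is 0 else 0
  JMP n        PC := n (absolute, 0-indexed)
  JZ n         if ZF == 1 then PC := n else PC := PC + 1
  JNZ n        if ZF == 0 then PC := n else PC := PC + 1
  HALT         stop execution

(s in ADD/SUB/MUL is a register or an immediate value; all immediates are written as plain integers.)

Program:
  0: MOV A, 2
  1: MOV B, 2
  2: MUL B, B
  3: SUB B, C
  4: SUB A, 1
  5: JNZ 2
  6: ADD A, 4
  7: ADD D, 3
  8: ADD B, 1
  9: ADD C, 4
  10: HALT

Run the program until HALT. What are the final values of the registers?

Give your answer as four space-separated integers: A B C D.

Answer: 4 17 4 3

Derivation:
Step 1: PC=0 exec 'MOV A, 2'. After: A=2 B=0 C=0 D=0 ZF=0 PC=1
Step 2: PC=1 exec 'MOV B, 2'. After: A=2 B=2 C=0 D=0 ZF=0 PC=2
Step 3: PC=2 exec 'MUL B, B'. After: A=2 B=4 C=0 D=0 ZF=0 PC=3
Step 4: PC=3 exec 'SUB B, C'. After: A=2 B=4 C=0 D=0 ZF=0 PC=4
Step 5: PC=4 exec 'SUB A, 1'. After: A=1 B=4 C=0 D=0 ZF=0 PC=5
Step 6: PC=5 exec 'JNZ 2'. After: A=1 B=4 C=0 D=0 ZF=0 PC=2
Step 7: PC=2 exec 'MUL B, B'. After: A=1 B=16 C=0 D=0 ZF=0 PC=3
Step 8: PC=3 exec 'SUB B, C'. After: A=1 B=16 C=0 D=0 ZF=0 PC=4
Step 9: PC=4 exec 'SUB A, 1'. After: A=0 B=16 C=0 D=0 ZF=1 PC=5
Step 10: PC=5 exec 'JNZ 2'. After: A=0 B=16 C=0 D=0 ZF=1 PC=6
Step 11: PC=6 exec 'ADD A, 4'. After: A=4 B=16 C=0 D=0 ZF=0 PC=7
Step 12: PC=7 exec 'ADD D, 3'. After: A=4 B=16 C=0 D=3 ZF=0 PC=8
Step 13: PC=8 exec 'ADD B, 1'. After: A=4 B=17 C=0 D=3 ZF=0 PC=9
Step 14: PC=9 exec 'ADD C, 4'. After: A=4 B=17 C=4 D=3 ZF=0 PC=10
Step 15: PC=10 exec 'HALT'. After: A=4 B=17 C=4 D=3 ZF=0 PC=10 HALTED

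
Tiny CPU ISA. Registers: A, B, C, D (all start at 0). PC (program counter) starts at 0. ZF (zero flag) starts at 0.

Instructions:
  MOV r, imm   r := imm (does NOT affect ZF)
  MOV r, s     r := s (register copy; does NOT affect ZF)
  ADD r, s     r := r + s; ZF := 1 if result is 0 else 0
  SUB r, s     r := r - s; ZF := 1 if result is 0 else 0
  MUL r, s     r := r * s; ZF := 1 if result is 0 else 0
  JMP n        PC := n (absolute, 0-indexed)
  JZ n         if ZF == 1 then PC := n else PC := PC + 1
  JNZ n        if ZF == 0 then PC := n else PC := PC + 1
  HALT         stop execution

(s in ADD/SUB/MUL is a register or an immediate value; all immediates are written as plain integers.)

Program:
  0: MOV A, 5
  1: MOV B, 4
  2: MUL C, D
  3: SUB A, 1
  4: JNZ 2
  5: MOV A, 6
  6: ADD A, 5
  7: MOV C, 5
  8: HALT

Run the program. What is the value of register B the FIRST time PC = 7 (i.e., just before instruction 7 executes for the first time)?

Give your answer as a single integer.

Step 1: PC=0 exec 'MOV A, 5'. After: A=5 B=0 C=0 D=0 ZF=0 PC=1
Step 2: PC=1 exec 'MOV B, 4'. After: A=5 B=4 C=0 D=0 ZF=0 PC=2
Step 3: PC=2 exec 'MUL C, D'. After: A=5 B=4 C=0 D=0 ZF=1 PC=3
Step 4: PC=3 exec 'SUB A, 1'. After: A=4 B=4 C=0 D=0 ZF=0 PC=4
Step 5: PC=4 exec 'JNZ 2'. After: A=4 B=4 C=0 D=0 ZF=0 PC=2
Step 6: PC=2 exec 'MUL C, D'. After: A=4 B=4 C=0 D=0 ZF=1 PC=3
Step 7: PC=3 exec 'SUB A, 1'. After: A=3 B=4 C=0 D=0 ZF=0 PC=4
Step 8: PC=4 exec 'JNZ 2'. After: A=3 B=4 C=0 D=0 ZF=0 PC=2
Step 9: PC=2 exec 'MUL C, D'. After: A=3 B=4 C=0 D=0 ZF=1 PC=3
Step 10: PC=3 exec 'SUB A, 1'. After: A=2 B=4 C=0 D=0 ZF=0 PC=4
Step 11: PC=4 exec 'JNZ 2'. After: A=2 B=4 C=0 D=0 ZF=0 PC=2
Step 12: PC=2 exec 'MUL C, D'. After: A=2 B=4 C=0 D=0 ZF=1 PC=3
Step 13: PC=3 exec 'SUB A, 1'. After: A=1 B=4 C=0 D=0 ZF=0 PC=4
Step 14: PC=4 exec 'JNZ 2'. After: A=1 B=4 C=0 D=0 ZF=0 PC=2
Step 15: PC=2 exec 'MUL C, D'. After: A=1 B=4 C=0 D=0 ZF=1 PC=3
Step 16: PC=3 exec 'SUB A, 1'. After: A=0 B=4 C=0 D=0 ZF=1 PC=4
Step 17: PC=4 exec 'JNZ 2'. After: A=0 B=4 C=0 D=0 ZF=1 PC=5
Step 18: PC=5 exec 'MOV A, 6'. After: A=6 B=4 C=0 D=0 ZF=1 PC=6
Step 19: PC=6 exec 'ADD A, 5'. After: A=11 B=4 C=0 D=0 ZF=0 PC=7
First time PC=7: B=4

4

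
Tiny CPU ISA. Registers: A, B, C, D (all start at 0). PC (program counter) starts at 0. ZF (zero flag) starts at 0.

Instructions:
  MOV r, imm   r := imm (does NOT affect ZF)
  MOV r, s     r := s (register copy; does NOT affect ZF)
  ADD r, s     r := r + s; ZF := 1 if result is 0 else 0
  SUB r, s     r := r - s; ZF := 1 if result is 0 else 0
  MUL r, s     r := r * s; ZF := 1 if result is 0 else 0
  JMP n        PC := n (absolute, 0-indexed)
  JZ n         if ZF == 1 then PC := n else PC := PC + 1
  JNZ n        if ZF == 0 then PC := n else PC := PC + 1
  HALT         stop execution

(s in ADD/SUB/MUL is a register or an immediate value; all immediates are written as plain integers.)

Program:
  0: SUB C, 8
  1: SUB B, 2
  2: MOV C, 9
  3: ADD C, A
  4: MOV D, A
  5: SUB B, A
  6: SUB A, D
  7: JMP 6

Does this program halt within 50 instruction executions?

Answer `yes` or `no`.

Step 1: PC=0 exec 'SUB C, 8'. After: A=0 B=0 C=-8 D=0 ZF=0 PC=1
Step 2: PC=1 exec 'SUB B, 2'. After: A=0 B=-2 C=-8 D=0 ZF=0 PC=2
Step 3: PC=2 exec 'MOV C, 9'. After: A=0 B=-2 C=9 D=0 ZF=0 PC=3
Step 4: PC=3 exec 'ADD C, A'. After: A=0 B=-2 C=9 D=0 ZF=0 PC=4
Step 5: PC=4 exec 'MOV D, A'. After: A=0 B=-2 C=9 D=0 ZF=0 PC=5
Step 6: PC=5 exec 'SUB B, A'. After: A=0 B=-2 C=9 D=0 ZF=0 PC=6
Step 7: PC=6 exec 'SUB A, D'. After: A=0 B=-2 C=9 D=0 ZF=1 PC=7
Step 8: PC=7 exec 'JMP 6'. After: A=0 B=-2 C=9 D=0 ZF=1 PC=6
Step 9: PC=6 exec 'SUB A, D'. After: A=0 B=-2 C=9 D=0 ZF=1 PC=7
State after step 9 equals state after step 7: the program is in a cycle of length 2 and will never halt.

Answer: no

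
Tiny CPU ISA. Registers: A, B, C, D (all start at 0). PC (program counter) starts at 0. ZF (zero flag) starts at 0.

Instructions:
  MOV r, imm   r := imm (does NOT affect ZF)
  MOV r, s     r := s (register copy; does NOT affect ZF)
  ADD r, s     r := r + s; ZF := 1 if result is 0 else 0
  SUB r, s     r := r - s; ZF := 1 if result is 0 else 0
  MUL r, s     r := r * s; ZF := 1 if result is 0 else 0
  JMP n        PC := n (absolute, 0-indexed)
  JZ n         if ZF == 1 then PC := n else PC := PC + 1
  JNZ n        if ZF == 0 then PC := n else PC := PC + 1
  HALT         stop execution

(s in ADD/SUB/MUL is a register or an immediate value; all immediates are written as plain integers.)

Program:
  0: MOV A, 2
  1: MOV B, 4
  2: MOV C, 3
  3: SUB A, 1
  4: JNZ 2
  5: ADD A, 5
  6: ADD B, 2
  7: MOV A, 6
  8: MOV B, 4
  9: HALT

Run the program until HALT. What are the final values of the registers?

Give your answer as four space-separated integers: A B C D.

Answer: 6 4 3 0

Derivation:
Step 1: PC=0 exec 'MOV A, 2'. After: A=2 B=0 C=0 D=0 ZF=0 PC=1
Step 2: PC=1 exec 'MOV B, 4'. After: A=2 B=4 C=0 D=0 ZF=0 PC=2
Step 3: PC=2 exec 'MOV C, 3'. After: A=2 B=4 C=3 D=0 ZF=0 PC=3
Step 4: PC=3 exec 'SUB A, 1'. After: A=1 B=4 C=3 D=0 ZF=0 PC=4
Step 5: PC=4 exec 'JNZ 2'. After: A=1 B=4 C=3 D=0 ZF=0 PC=2
Step 6: PC=2 exec 'MOV C, 3'. After: A=1 B=4 C=3 D=0 ZF=0 PC=3
Step 7: PC=3 exec 'SUB A, 1'. After: A=0 B=4 C=3 D=0 ZF=1 PC=4
Step 8: PC=4 exec 'JNZ 2'. After: A=0 B=4 C=3 D=0 ZF=1 PC=5
Step 9: PC=5 exec 'ADD A, 5'. After: A=5 B=4 C=3 D=0 ZF=0 PC=6
Step 10: PC=6 exec 'ADD B, 2'. After: A=5 B=6 C=3 D=0 ZF=0 PC=7
Step 11: PC=7 exec 'MOV A, 6'. After: A=6 B=6 C=3 D=0 ZF=0 PC=8
Step 12: PC=8 exec 'MOV B, 4'. After: A=6 B=4 C=3 D=0 ZF=0 PC=9
Step 13: PC=9 exec 'HALT'. After: A=6 B=4 C=3 D=0 ZF=0 PC=9 HALTED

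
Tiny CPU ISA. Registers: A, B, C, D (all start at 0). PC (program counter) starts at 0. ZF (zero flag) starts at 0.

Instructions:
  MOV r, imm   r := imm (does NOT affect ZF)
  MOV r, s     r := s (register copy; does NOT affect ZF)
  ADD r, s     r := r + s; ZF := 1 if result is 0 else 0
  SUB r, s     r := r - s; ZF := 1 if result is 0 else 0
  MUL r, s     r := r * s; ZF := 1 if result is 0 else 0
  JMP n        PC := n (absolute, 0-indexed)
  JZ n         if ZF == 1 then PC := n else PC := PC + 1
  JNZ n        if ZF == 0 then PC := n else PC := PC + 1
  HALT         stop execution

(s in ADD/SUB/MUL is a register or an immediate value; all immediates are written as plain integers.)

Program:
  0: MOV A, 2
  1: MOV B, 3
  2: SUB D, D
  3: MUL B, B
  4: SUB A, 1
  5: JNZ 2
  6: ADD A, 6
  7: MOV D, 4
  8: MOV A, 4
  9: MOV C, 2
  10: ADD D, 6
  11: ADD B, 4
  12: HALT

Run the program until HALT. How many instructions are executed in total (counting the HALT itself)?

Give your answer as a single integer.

Answer: 17

Derivation:
Step 1: PC=0 exec 'MOV A, 2'. After: A=2 B=0 C=0 D=0 ZF=0 PC=1
Step 2: PC=1 exec 'MOV B, 3'. After: A=2 B=3 C=0 D=0 ZF=0 PC=2
Step 3: PC=2 exec 'SUB D, D'. After: A=2 B=3 C=0 D=0 ZF=1 PC=3
Step 4: PC=3 exec 'MUL B, B'. After: A=2 B=9 C=0 D=0 ZF=0 PC=4
Step 5: PC=4 exec 'SUB A, 1'. After: A=1 B=9 C=0 D=0 ZF=0 PC=5
Step 6: PC=5 exec 'JNZ 2'. After: A=1 B=9 C=0 D=0 ZF=0 PC=2
Step 7: PC=2 exec 'SUB D, D'. After: A=1 B=9 C=0 D=0 ZF=1 PC=3
Step 8: PC=3 exec 'MUL B, B'. After: A=1 B=81 C=0 D=0 ZF=0 PC=4
Step 9: PC=4 exec 'SUB A, 1'. After: A=0 B=81 C=0 D=0 ZF=1 PC=5
Step 10: PC=5 exec 'JNZ 2'. After: A=0 B=81 C=0 D=0 ZF=1 PC=6
Step 11: PC=6 exec 'ADD A, 6'. After: A=6 B=81 C=0 D=0 ZF=0 PC=7
Step 12: PC=7 exec 'MOV D, 4'. After: A=6 B=81 C=0 D=4 ZF=0 PC=8
Step 13: PC=8 exec 'MOV A, 4'. After: A=4 B=81 C=0 D=4 ZF=0 PC=9
Step 14: PC=9 exec 'MOV C, 2'. After: A=4 B=81 C=2 D=4 ZF=0 PC=10
Step 15: PC=10 exec 'ADD D, 6'. After: A=4 B=81 C=2 D=10 ZF=0 PC=11
Step 16: PC=11 exec 'ADD B, 4'. After: A=4 B=85 C=2 D=10 ZF=0 PC=12
Step 17: PC=12 exec 'HALT'. After: A=4 B=85 C=2 D=10 ZF=0 PC=12 HALTED
Total instructions executed: 17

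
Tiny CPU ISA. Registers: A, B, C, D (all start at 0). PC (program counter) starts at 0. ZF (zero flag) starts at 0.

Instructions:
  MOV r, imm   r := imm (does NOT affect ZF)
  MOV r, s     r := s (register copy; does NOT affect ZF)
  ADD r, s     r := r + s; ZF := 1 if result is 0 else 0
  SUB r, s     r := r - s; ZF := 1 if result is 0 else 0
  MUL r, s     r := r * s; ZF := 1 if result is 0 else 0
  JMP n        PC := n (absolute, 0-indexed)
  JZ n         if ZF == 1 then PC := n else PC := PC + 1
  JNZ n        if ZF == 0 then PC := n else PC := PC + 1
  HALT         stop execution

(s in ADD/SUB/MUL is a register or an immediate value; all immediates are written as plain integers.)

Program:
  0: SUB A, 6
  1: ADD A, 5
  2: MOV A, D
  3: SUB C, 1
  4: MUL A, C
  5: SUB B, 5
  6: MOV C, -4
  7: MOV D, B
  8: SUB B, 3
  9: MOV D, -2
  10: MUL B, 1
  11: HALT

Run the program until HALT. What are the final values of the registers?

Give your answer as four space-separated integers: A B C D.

Answer: 0 -8 -4 -2

Derivation:
Step 1: PC=0 exec 'SUB A, 6'. After: A=-6 B=0 C=0 D=0 ZF=0 PC=1
Step 2: PC=1 exec 'ADD A, 5'. After: A=-1 B=0 C=0 D=0 ZF=0 PC=2
Step 3: PC=2 exec 'MOV A, D'. After: A=0 B=0 C=0 D=0 ZF=0 PC=3
Step 4: PC=3 exec 'SUB C, 1'. After: A=0 B=0 C=-1 D=0 ZF=0 PC=4
Step 5: PC=4 exec 'MUL A, C'. After: A=0 B=0 C=-1 D=0 ZF=1 PC=5
Step 6: PC=5 exec 'SUB B, 5'. After: A=0 B=-5 C=-1 D=0 ZF=0 PC=6
Step 7: PC=6 exec 'MOV C, -4'. After: A=0 B=-5 C=-4 D=0 ZF=0 PC=7
Step 8: PC=7 exec 'MOV D, B'. After: A=0 B=-5 C=-4 D=-5 ZF=0 PC=8
Step 9: PC=8 exec 'SUB B, 3'. After: A=0 B=-8 C=-4 D=-5 ZF=0 PC=9
Step 10: PC=9 exec 'MOV D, -2'. After: A=0 B=-8 C=-4 D=-2 ZF=0 PC=10
Step 11: PC=10 exec 'MUL B, 1'. After: A=0 B=-8 C=-4 D=-2 ZF=0 PC=11
Step 12: PC=11 exec 'HALT'. After: A=0 B=-8 C=-4 D=-2 ZF=0 PC=11 HALTED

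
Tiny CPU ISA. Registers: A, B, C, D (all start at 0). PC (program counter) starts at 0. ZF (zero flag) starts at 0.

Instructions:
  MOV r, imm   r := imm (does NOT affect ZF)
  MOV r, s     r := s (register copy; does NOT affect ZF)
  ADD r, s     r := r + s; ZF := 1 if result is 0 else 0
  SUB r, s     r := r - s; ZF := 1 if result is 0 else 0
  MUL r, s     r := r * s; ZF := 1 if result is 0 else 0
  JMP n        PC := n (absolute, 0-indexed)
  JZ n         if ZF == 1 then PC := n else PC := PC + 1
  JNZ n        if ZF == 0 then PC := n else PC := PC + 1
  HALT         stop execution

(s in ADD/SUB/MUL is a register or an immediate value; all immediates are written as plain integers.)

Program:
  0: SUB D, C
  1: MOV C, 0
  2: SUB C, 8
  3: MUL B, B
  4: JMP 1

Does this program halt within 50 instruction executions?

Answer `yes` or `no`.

Answer: no

Derivation:
Step 1: PC=0 exec 'SUB D, C'. After: A=0 B=0 C=0 D=0 ZF=1 PC=1
Step 2: PC=1 exec 'MOV C, 0'. After: A=0 B=0 C=0 D=0 ZF=1 PC=2
Step 3: PC=2 exec 'SUB C, 8'. After: A=0 B=0 C=-8 D=0 ZF=0 PC=3
Step 4: PC=3 exec 'MUL B, B'. After: A=0 B=0 C=-8 D=0 ZF=1 PC=4
Step 5: PC=4 exec 'JMP 1'. After: A=0 B=0 C=-8 D=0 ZF=1 PC=1
Step 6: PC=1 exec 'MOV C, 0'. After: A=0 B=0 C=0 D=0 ZF=1 PC=2
State after step 6 equals state after step 2: the program is in a cycle of length 4 and will never halt.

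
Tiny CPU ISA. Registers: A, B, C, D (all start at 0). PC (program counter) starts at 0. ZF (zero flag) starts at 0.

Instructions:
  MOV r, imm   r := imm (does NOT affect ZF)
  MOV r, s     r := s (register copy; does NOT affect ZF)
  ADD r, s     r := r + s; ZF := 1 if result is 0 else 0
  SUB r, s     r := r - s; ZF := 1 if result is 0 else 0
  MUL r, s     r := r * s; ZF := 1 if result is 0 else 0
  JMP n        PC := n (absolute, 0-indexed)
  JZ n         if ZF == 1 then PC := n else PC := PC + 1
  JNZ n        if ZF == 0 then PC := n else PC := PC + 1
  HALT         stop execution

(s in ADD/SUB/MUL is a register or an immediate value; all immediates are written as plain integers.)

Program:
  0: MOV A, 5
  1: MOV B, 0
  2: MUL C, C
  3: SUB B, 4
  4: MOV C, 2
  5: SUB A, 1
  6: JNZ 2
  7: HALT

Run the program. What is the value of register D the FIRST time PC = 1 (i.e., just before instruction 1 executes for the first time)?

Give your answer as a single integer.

Step 1: PC=0 exec 'MOV A, 5'. After: A=5 B=0 C=0 D=0 ZF=0 PC=1
First time PC=1: D=0

0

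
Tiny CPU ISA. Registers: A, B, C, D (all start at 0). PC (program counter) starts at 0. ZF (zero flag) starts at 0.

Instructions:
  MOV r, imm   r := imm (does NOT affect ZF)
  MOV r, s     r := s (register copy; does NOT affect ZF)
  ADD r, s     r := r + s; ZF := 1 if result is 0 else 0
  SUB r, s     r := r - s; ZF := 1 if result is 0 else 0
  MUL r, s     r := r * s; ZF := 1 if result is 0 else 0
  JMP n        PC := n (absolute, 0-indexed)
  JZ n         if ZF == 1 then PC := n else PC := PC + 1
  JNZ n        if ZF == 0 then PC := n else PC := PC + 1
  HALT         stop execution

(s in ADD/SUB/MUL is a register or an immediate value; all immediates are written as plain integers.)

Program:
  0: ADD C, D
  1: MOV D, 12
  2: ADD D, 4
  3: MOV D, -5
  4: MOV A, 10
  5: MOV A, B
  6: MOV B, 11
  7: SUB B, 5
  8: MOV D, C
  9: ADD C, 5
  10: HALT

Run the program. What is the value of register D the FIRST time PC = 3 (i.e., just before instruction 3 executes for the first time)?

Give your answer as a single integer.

Step 1: PC=0 exec 'ADD C, D'. After: A=0 B=0 C=0 D=0 ZF=1 PC=1
Step 2: PC=1 exec 'MOV D, 12'. After: A=0 B=0 C=0 D=12 ZF=1 PC=2
Step 3: PC=2 exec 'ADD D, 4'. After: A=0 B=0 C=0 D=16 ZF=0 PC=3
First time PC=3: D=16

16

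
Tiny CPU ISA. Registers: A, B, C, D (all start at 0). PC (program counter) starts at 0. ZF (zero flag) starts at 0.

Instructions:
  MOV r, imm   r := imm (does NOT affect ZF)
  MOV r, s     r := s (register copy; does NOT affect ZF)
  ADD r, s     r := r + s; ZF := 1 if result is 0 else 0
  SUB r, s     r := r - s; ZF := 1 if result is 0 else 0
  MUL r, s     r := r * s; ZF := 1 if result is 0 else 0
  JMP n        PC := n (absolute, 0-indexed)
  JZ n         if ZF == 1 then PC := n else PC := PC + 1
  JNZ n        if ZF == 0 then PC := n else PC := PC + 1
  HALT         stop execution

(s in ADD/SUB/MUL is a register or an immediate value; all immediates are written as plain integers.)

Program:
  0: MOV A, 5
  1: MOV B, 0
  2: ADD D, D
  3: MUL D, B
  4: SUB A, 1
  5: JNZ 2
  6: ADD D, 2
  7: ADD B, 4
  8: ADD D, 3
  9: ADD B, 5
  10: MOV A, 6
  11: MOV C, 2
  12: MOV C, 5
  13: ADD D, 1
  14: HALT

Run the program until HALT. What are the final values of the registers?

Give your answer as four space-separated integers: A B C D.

Answer: 6 9 5 6

Derivation:
Step 1: PC=0 exec 'MOV A, 5'. After: A=5 B=0 C=0 D=0 ZF=0 PC=1
Step 2: PC=1 exec 'MOV B, 0'. After: A=5 B=0 C=0 D=0 ZF=0 PC=2
Step 3: PC=2 exec 'ADD D, D'. After: A=5 B=0 C=0 D=0 ZF=1 PC=3
Step 4: PC=3 exec 'MUL D, B'. After: A=5 B=0 C=0 D=0 ZF=1 PC=4
Step 5: PC=4 exec 'SUB A, 1'. After: A=4 B=0 C=0 D=0 ZF=0 PC=5
Step 6: PC=5 exec 'JNZ 2'. After: A=4 B=0 C=0 D=0 ZF=0 PC=2
Step 7: PC=2 exec 'ADD D, D'. After: A=4 B=0 C=0 D=0 ZF=1 PC=3
Step 8: PC=3 exec 'MUL D, B'. After: A=4 B=0 C=0 D=0 ZF=1 PC=4
Step 9: PC=4 exec 'SUB A, 1'. After: A=3 B=0 C=0 D=0 ZF=0 PC=5
Step 10: PC=5 exec 'JNZ 2'. After: A=3 B=0 C=0 D=0 ZF=0 PC=2
Step 11: PC=2 exec 'ADD D, D'. After: A=3 B=0 C=0 D=0 ZF=1 PC=3
Step 12: PC=3 exec 'MUL D, B'. After: A=3 B=0 C=0 D=0 ZF=1 PC=4
Step 13: PC=4 exec 'SUB A, 1'. After: A=2 B=0 C=0 D=0 ZF=0 PC=5
Step 14: PC=5 exec 'JNZ 2'. After: A=2 B=0 C=0 D=0 ZF=0 PC=2
Step 15: PC=2 exec 'ADD D, D'. After: A=2 B=0 C=0 D=0 ZF=1 PC=3
Step 16: PC=3 exec 'MUL D, B'. After: A=2 B=0 C=0 D=0 ZF=1 PC=4
Step 17: PC=4 exec 'SUB A, 1'. After: A=1 B=0 C=0 D=0 ZF=0 PC=5
Step 18: PC=5 exec 'JNZ 2'. After: A=1 B=0 C=0 D=0 ZF=0 PC=2
Step 19: PC=2 exec 'ADD D, D'. After: A=1 B=0 C=0 D=0 ZF=1 PC=3
Step 20: PC=3 exec 'MUL D, B'. After: A=1 B=0 C=0 D=0 ZF=1 PC=4
Step 21: PC=4 exec 'SUB A, 1'. After: A=0 B=0 C=0 D=0 ZF=1 PC=5
Step 22: PC=5 exec 'JNZ 2'. After: A=0 B=0 C=0 D=0 ZF=1 PC=6
Step 23: PC=6 exec 'ADD D, 2'. After: A=0 B=0 C=0 D=2 ZF=0 PC=7
Step 24: PC=7 exec 'ADD B, 4'. After: A=0 B=4 C=0 D=2 ZF=0 PC=8
Step 25: PC=8 exec 'ADD D, 3'. After: A=0 B=4 C=0 D=5 ZF=0 PC=9
Step 26: PC=9 exec 'ADD B, 5'. After: A=0 B=9 C=0 D=5 ZF=0 PC=10
Step 27: PC=10 exec 'MOV A, 6'. After: A=6 B=9 C=0 D=5 ZF=0 PC=11
Step 28: PC=11 exec 'MOV C, 2'. After: A=6 B=9 C=2 D=5 ZF=0 PC=12
Step 29: PC=12 exec 'MOV C, 5'. After: A=6 B=9 C=5 D=5 ZF=0 PC=13
Step 30: PC=13 exec 'ADD D, 1'. After: A=6 B=9 C=5 D=6 ZF=0 PC=14
Step 31: PC=14 exec 'HALT'. After: A=6 B=9 C=5 D=6 ZF=0 PC=14 HALTED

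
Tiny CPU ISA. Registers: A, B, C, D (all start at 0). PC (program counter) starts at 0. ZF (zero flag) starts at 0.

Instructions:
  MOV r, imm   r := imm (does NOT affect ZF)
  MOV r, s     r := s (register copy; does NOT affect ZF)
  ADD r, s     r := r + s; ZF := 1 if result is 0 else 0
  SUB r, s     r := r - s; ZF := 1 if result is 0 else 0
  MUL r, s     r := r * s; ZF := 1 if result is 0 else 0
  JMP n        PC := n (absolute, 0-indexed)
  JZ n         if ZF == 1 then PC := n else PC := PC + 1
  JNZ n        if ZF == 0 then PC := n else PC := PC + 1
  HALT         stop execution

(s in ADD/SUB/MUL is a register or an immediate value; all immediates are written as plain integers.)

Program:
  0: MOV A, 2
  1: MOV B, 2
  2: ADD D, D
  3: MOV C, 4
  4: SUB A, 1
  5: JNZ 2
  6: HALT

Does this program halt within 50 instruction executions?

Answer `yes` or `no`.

Answer: yes

Derivation:
Step 1: PC=0 exec 'MOV A, 2'. After: A=2 B=0 C=0 D=0 ZF=0 PC=1
Step 2: PC=1 exec 'MOV B, 2'. After: A=2 B=2 C=0 D=0 ZF=0 PC=2
Step 3: PC=2 exec 'ADD D, D'. After: A=2 B=2 C=0 D=0 ZF=1 PC=3
Step 4: PC=3 exec 'MOV C, 4'. After: A=2 B=2 C=4 D=0 ZF=1 PC=4
Step 5: PC=4 exec 'SUB A, 1'. After: A=1 B=2 C=4 D=0 ZF=0 PC=5
Step 6: PC=5 exec 'JNZ 2'. After: A=1 B=2 C=4 D=0 ZF=0 PC=2
Step 7: PC=2 exec 'ADD D, D'. After: A=1 B=2 C=4 D=0 ZF=1 PC=3
Step 8: PC=3 exec 'MOV C, 4'. After: A=1 B=2 C=4 D=0 ZF=1 PC=4
Step 9: PC=4 exec 'SUB A, 1'. After: A=0 B=2 C=4 D=0 ZF=1 PC=5
Step 10: PC=5 exec 'JNZ 2'. After: A=0 B=2 C=4 D=0 ZF=1 PC=6
Step 11: PC=6 exec 'HALT'. After: A=0 B=2 C=4 D=0 ZF=1 PC=6 HALTED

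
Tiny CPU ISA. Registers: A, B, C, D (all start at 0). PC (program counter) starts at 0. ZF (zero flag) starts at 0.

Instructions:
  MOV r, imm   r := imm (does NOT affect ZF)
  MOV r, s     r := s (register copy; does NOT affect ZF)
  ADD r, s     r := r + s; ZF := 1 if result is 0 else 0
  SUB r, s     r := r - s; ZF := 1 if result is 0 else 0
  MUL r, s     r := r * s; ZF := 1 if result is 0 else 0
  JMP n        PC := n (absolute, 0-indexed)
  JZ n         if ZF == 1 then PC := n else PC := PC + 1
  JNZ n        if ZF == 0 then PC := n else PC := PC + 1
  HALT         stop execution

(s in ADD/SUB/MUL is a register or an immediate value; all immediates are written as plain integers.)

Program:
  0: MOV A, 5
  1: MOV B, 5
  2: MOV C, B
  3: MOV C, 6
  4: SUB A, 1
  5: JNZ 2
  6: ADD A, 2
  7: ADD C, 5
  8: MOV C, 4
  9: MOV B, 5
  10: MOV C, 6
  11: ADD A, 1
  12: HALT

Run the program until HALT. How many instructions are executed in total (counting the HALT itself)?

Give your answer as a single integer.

Answer: 29

Derivation:
Step 1: PC=0 exec 'MOV A, 5'. After: A=5 B=0 C=0 D=0 ZF=0 PC=1
Step 2: PC=1 exec 'MOV B, 5'. After: A=5 B=5 C=0 D=0 ZF=0 PC=2
Step 3: PC=2 exec 'MOV C, B'. After: A=5 B=5 C=5 D=0 ZF=0 PC=3
Step 4: PC=3 exec 'MOV C, 6'. After: A=5 B=5 C=6 D=0 ZF=0 PC=4
Step 5: PC=4 exec 'SUB A, 1'. After: A=4 B=5 C=6 D=0 ZF=0 PC=5
Step 6: PC=5 exec 'JNZ 2'. After: A=4 B=5 C=6 D=0 ZF=0 PC=2
Step 7: PC=2 exec 'MOV C, B'. After: A=4 B=5 C=5 D=0 ZF=0 PC=3
Step 8: PC=3 exec 'MOV C, 6'. After: A=4 B=5 C=6 D=0 ZF=0 PC=4
Step 9: PC=4 exec 'SUB A, 1'. After: A=3 B=5 C=6 D=0 ZF=0 PC=5
Step 10: PC=5 exec 'JNZ 2'. After: A=3 B=5 C=6 D=0 ZF=0 PC=2
Step 11: PC=2 exec 'MOV C, B'. After: A=3 B=5 C=5 D=0 ZF=0 PC=3
Step 12: PC=3 exec 'MOV C, 6'. After: A=3 B=5 C=6 D=0 ZF=0 PC=4
Step 13: PC=4 exec 'SUB A, 1'. After: A=2 B=5 C=6 D=0 ZF=0 PC=5
Step 14: PC=5 exec 'JNZ 2'. After: A=2 B=5 C=6 D=0 ZF=0 PC=2
Step 15: PC=2 exec 'MOV C, B'. After: A=2 B=5 C=5 D=0 ZF=0 PC=3
Step 16: PC=3 exec 'MOV C, 6'. After: A=2 B=5 C=6 D=0 ZF=0 PC=4
Step 17: PC=4 exec 'SUB A, 1'. After: A=1 B=5 C=6 D=0 ZF=0 PC=5
Step 18: PC=5 exec 'JNZ 2'. After: A=1 B=5 C=6 D=0 ZF=0 PC=2
Step 19: PC=2 exec 'MOV C, B'. After: A=1 B=5 C=5 D=0 ZF=0 PC=3
Step 20: PC=3 exec 'MOV C, 6'. After: A=1 B=5 C=6 D=0 ZF=0 PC=4
Step 21: PC=4 exec 'SUB A, 1'. After: A=0 B=5 C=6 D=0 ZF=1 PC=5
Step 22: PC=5 exec 'JNZ 2'. After: A=0 B=5 C=6 D=0 ZF=1 PC=6
Step 23: PC=6 exec 'ADD A, 2'. After: A=2 B=5 C=6 D=0 ZF=0 PC=7
Step 24: PC=7 exec 'ADD C, 5'. After: A=2 B=5 C=11 D=0 ZF=0 PC=8
Step 25: PC=8 exec 'MOV C, 4'. After: A=2 B=5 C=4 D=0 ZF=0 PC=9
Step 26: PC=9 exec 'MOV B, 5'. After: A=2 B=5 C=4 D=0 ZF=0 PC=10
Step 27: PC=10 exec 'MOV C, 6'. After: A=2 B=5 C=6 D=0 ZF=0 PC=11
Step 28: PC=11 exec 'ADD A, 1'. After: A=3 B=5 C=6 D=0 ZF=0 PC=12
Step 29: PC=12 exec 'HALT'. After: A=3 B=5 C=6 D=0 ZF=0 PC=12 HALTED
Total instructions executed: 29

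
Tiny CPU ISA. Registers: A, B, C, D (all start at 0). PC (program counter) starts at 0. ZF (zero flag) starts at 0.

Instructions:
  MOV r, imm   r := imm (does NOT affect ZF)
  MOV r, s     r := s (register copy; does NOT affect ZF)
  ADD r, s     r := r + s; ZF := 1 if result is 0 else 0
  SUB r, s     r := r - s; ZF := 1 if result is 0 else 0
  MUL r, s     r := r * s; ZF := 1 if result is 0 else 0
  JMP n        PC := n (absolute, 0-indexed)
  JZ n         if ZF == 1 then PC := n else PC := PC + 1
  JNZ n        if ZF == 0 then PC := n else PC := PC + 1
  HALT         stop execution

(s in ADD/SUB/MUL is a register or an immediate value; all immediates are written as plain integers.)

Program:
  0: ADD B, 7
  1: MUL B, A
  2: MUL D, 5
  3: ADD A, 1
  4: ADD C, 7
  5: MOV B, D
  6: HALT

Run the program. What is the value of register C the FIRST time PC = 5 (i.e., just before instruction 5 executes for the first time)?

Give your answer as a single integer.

Step 1: PC=0 exec 'ADD B, 7'. After: A=0 B=7 C=0 D=0 ZF=0 PC=1
Step 2: PC=1 exec 'MUL B, A'. After: A=0 B=0 C=0 D=0 ZF=1 PC=2
Step 3: PC=2 exec 'MUL D, 5'. After: A=0 B=0 C=0 D=0 ZF=1 PC=3
Step 4: PC=3 exec 'ADD A, 1'. After: A=1 B=0 C=0 D=0 ZF=0 PC=4
Step 5: PC=4 exec 'ADD C, 7'. After: A=1 B=0 C=7 D=0 ZF=0 PC=5
First time PC=5: C=7

7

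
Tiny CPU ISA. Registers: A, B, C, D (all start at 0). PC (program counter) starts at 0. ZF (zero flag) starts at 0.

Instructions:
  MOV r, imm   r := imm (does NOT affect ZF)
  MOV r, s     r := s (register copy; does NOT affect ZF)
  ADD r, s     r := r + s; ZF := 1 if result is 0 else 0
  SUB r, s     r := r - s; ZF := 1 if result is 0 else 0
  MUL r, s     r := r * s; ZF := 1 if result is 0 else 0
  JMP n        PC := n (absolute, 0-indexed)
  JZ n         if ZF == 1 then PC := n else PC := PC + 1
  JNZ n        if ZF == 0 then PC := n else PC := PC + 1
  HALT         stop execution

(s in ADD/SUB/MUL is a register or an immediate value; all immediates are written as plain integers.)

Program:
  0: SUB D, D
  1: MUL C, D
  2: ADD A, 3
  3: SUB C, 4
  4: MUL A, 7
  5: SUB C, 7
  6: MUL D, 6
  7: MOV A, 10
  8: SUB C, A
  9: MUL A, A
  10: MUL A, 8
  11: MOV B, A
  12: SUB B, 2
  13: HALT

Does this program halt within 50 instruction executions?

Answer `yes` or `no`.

Step 1: PC=0 exec 'SUB D, D'. After: A=0 B=0 C=0 D=0 ZF=1 PC=1
Step 2: PC=1 exec 'MUL C, D'. After: A=0 B=0 C=0 D=0 ZF=1 PC=2
Step 3: PC=2 exec 'ADD A, 3'. After: A=3 B=0 C=0 D=0 ZF=0 PC=3
Step 4: PC=3 exec 'SUB C, 4'. After: A=3 B=0 C=-4 D=0 ZF=0 PC=4
Step 5: PC=4 exec 'MUL A, 7'. After: A=21 B=0 C=-4 D=0 ZF=0 PC=5
Step 6: PC=5 exec 'SUB C, 7'. After: A=21 B=0 C=-11 D=0 ZF=0 PC=6
Step 7: PC=6 exec 'MUL D, 6'. After: A=21 B=0 C=-11 D=0 ZF=1 PC=7
Step 8: PC=7 exec 'MOV A, 10'. After: A=10 B=0 C=-11 D=0 ZF=1 PC=8
Step 9: PC=8 exec 'SUB C, A'. After: A=10 B=0 C=-21 D=0 ZF=0 PC=9
Step 10: PC=9 exec 'MUL A, A'. After: A=100 B=0 C=-21 D=0 ZF=0 PC=10
Step 11: PC=10 exec 'MUL A, 8'. After: A=800 B=0 C=-21 D=0 ZF=0 PC=11
Step 12: PC=11 exec 'MOV B, A'. After: A=800 B=800 C=-21 D=0 ZF=0 PC=12
Step 13: PC=12 exec 'SUB B, 2'. After: A=800 B=798 C=-21 D=0 ZF=0 PC=13
Step 14: PC=13 exec 'HALT'. After: A=800 B=798 C=-21 D=0 ZF=0 PC=13 HALTED

Answer: yes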